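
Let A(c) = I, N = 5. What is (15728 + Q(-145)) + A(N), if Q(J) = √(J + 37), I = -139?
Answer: 15589 + 6*I*√3 ≈ 15589.0 + 10.392*I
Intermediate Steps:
A(c) = -139
Q(J) = √(37 + J)
(15728 + Q(-145)) + A(N) = (15728 + √(37 - 145)) - 139 = (15728 + √(-108)) - 139 = (15728 + 6*I*√3) - 139 = 15589 + 6*I*√3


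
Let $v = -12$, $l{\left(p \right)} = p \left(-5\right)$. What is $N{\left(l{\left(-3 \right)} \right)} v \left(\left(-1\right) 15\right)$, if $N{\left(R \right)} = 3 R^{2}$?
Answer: $121500$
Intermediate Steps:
$l{\left(p \right)} = - 5 p$
$N{\left(l{\left(-3 \right)} \right)} v \left(\left(-1\right) 15\right) = 3 \left(\left(-5\right) \left(-3\right)\right)^{2} \left(-12\right) \left(\left(-1\right) 15\right) = 3 \cdot 15^{2} \left(-12\right) \left(-15\right) = 3 \cdot 225 \left(-12\right) \left(-15\right) = 675 \left(-12\right) \left(-15\right) = \left(-8100\right) \left(-15\right) = 121500$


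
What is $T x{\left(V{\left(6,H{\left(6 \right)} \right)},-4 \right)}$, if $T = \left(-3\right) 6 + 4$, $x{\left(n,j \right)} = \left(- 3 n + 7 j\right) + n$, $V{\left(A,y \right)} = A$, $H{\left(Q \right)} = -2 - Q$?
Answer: $560$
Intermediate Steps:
$x{\left(n,j \right)} = - 2 n + 7 j$
$T = -14$ ($T = -18 + 4 = -14$)
$T x{\left(V{\left(6,H{\left(6 \right)} \right)},-4 \right)} = - 14 \left(\left(-2\right) 6 + 7 \left(-4\right)\right) = - 14 \left(-12 - 28\right) = \left(-14\right) \left(-40\right) = 560$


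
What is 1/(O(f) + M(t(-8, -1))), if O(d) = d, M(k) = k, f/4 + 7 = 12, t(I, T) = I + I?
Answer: ¼ ≈ 0.25000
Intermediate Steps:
t(I, T) = 2*I
f = 20 (f = -28 + 4*12 = -28 + 48 = 20)
1/(O(f) + M(t(-8, -1))) = 1/(20 + 2*(-8)) = 1/(20 - 16) = 1/4 = ¼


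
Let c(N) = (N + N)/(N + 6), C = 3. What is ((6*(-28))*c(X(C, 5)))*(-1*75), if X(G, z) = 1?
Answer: 3600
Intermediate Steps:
c(N) = 2*N/(6 + N) (c(N) = (2*N)/(6 + N) = 2*N/(6 + N))
((6*(-28))*c(X(C, 5)))*(-1*75) = ((6*(-28))*(2*1/(6 + 1)))*(-1*75) = -336/7*(-75) = -168*2/7*(-75) = -48*(-75) = 3600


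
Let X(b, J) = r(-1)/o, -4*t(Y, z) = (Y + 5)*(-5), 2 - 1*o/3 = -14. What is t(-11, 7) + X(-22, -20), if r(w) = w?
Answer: -361/48 ≈ -7.5208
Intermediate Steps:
o = 48 (o = 6 - 3*(-14) = 6 + 42 = 48)
t(Y, z) = 25/4 + 5*Y/4 (t(Y, z) = -(Y + 5)*(-5)/4 = -(5 + Y)*(-5)/4 = -(-25 - 5*Y)/4 = 25/4 + 5*Y/4)
X(b, J) = -1/48
t(-11, 7) + X(-22, -20) = (25/4 + (5/4)*(-11)) - 1/48 = (25/4 - 55/4) - 1/48 = -15/2 - 1/48 = -361/48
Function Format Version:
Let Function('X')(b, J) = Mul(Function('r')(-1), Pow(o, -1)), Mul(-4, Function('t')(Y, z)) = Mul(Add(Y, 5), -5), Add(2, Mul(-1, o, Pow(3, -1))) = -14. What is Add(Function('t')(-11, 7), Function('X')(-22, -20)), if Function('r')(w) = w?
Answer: Rational(-361, 48) ≈ -7.5208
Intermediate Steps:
o = 48 (o = Add(6, Mul(-3, -14)) = Add(6, 42) = 48)
Function('t')(Y, z) = Add(Rational(25, 4), Mul(Rational(5, 4), Y)) (Function('t')(Y, z) = Mul(Rational(-1, 4), Mul(Add(Y, 5), -5)) = Mul(Rational(-1, 4), Mul(Add(5, Y), -5)) = Mul(Rational(-1, 4), Add(-25, Mul(-5, Y))) = Add(Rational(25, 4), Mul(Rational(5, 4), Y)))
Function('X')(b, J) = Rational(-1, 48) (Function('X')(b, J) = Mul(-1, Pow(48, -1)) = Mul(-1, Rational(1, 48)) = Rational(-1, 48))
Add(Function('t')(-11, 7), Function('X')(-22, -20)) = Add(Add(Rational(25, 4), Mul(Rational(5, 4), -11)), Rational(-1, 48)) = Add(Add(Rational(25, 4), Rational(-55, 4)), Rational(-1, 48)) = Add(Rational(-15, 2), Rational(-1, 48)) = Rational(-361, 48)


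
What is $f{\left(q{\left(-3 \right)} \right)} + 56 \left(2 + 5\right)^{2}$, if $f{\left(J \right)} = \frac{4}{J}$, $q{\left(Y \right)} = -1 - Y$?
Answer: $2746$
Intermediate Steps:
$f{\left(q{\left(-3 \right)} \right)} + 56 \left(2 + 5\right)^{2} = \frac{4}{-1 - -3} + 56 \left(2 + 5\right)^{2} = \frac{4}{-1 + 3} + 56 \cdot 7^{2} = \frac{4}{2} + 56 \cdot 49 = 4 \cdot \frac{1}{2} + 2744 = 2 + 2744 = 2746$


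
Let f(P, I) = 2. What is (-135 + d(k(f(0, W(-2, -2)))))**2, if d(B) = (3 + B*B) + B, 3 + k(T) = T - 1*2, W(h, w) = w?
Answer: 15876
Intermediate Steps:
k(T) = -5 + T (k(T) = -3 + (T - 1*2) = -3 + (T - 2) = -3 + (-2 + T) = -5 + T)
d(B) = 3 + B + B**2 (d(B) = (3 + B**2) + B = 3 + B + B**2)
(-135 + d(k(f(0, W(-2, -2)))))**2 = (-135 + (3 + (-5 + 2) + (-5 + 2)**2))**2 = (-135 + (3 - 3 + (-3)**2))**2 = (-135 + (3 - 3 + 9))**2 = (-135 + 9)**2 = (-126)**2 = 15876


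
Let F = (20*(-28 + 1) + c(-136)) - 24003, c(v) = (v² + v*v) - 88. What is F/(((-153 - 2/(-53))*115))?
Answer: -655133/932305 ≈ -0.70270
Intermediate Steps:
c(v) = -88 + 2*v² (c(v) = (v² + v²) - 88 = 2*v² - 88 = -88 + 2*v²)
F = 12361 (F = (20*(-28 + 1) + (-88 + 2*(-136)²)) - 24003 = (20*(-27) + (-88 + 2*18496)) - 24003 = (-540 + (-88 + 36992)) - 24003 = (-540 + 36904) - 24003 = 36364 - 24003 = 12361)
F/(((-153 - 2/(-53))*115)) = 12361/(((-153 - 2/(-53))*115)) = 12361/(((-153 - 2*(-1/53))*115)) = 12361/(((-153 + 2/53)*115)) = 12361/((-8107/53*115)) = 12361/(-932305/53) = 12361*(-53/932305) = -655133/932305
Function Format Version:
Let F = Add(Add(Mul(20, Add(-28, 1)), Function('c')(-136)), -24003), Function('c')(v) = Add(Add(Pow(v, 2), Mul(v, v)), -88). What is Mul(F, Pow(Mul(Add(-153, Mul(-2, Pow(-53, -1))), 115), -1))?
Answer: Rational(-655133, 932305) ≈ -0.70270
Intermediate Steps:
Function('c')(v) = Add(-88, Mul(2, Pow(v, 2))) (Function('c')(v) = Add(Add(Pow(v, 2), Pow(v, 2)), -88) = Add(Mul(2, Pow(v, 2)), -88) = Add(-88, Mul(2, Pow(v, 2))))
F = 12361 (F = Add(Add(Mul(20, Add(-28, 1)), Add(-88, Mul(2, Pow(-136, 2)))), -24003) = Add(Add(Mul(20, -27), Add(-88, Mul(2, 18496))), -24003) = Add(Add(-540, Add(-88, 36992)), -24003) = Add(Add(-540, 36904), -24003) = Add(36364, -24003) = 12361)
Mul(F, Pow(Mul(Add(-153, Mul(-2, Pow(-53, -1))), 115), -1)) = Mul(12361, Pow(Mul(Add(-153, Mul(-2, Pow(-53, -1))), 115), -1)) = Mul(12361, Pow(Mul(Add(-153, Mul(-2, Rational(-1, 53))), 115), -1)) = Mul(12361, Pow(Mul(Add(-153, Rational(2, 53)), 115), -1)) = Mul(12361, Pow(Mul(Rational(-8107, 53), 115), -1)) = Mul(12361, Pow(Rational(-932305, 53), -1)) = Mul(12361, Rational(-53, 932305)) = Rational(-655133, 932305)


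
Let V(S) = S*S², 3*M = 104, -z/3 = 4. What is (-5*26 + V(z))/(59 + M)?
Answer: -5574/281 ≈ -19.836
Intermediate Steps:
z = -12 (z = -3*4 = -12)
M = 104/3 (M = (⅓)*104 = 104/3 ≈ 34.667)
V(S) = S³
(-5*26 + V(z))/(59 + M) = (-5*26 + (-12)³)/(59 + 104/3) = (-130 - 1728)/(281/3) = -1858*3/281 = -5574/281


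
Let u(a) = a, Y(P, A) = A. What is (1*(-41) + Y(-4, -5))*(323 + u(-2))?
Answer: -14766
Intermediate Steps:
(1*(-41) + Y(-4, -5))*(323 + u(-2)) = (1*(-41) - 5)*(323 - 2) = (-41 - 5)*321 = -46*321 = -14766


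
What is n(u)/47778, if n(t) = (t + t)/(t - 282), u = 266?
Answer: -133/191112 ≈ -0.00069593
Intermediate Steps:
n(t) = 2*t/(-282 + t) (n(t) = (2*t)/(-282 + t) = 2*t/(-282 + t))
n(u)/47778 = (2*266/(-282 + 266))/47778 = (2*266/(-16))*(1/47778) = (2*266*(-1/16))*(1/47778) = -133/4*1/47778 = -133/191112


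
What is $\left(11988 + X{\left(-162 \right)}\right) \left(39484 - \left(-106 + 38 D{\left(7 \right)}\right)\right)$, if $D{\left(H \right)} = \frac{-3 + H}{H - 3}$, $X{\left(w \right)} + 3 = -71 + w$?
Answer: $464815104$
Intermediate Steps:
$X{\left(w \right)} = -74 + w$ ($X{\left(w \right)} = -3 + \left(-71 + w\right) = -74 + w$)
$D{\left(H \right)} = 1$ ($D{\left(H \right)} = \frac{-3 + H}{-3 + H} = 1$)
$\left(11988 + X{\left(-162 \right)}\right) \left(39484 - \left(-106 + 38 D{\left(7 \right)}\right)\right) = \left(11988 - 236\right) \left(39484 + \left(\left(-38\right) 1 + 106\right)\right) = \left(11988 - 236\right) \left(39484 + \left(-38 + 106\right)\right) = 11752 \left(39484 + 68\right) = 11752 \cdot 39552 = 464815104$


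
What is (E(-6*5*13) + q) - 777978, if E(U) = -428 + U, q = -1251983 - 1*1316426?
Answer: -3347205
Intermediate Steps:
q = -2568409 (q = -1251983 - 1316426 = -2568409)
(E(-6*5*13) + q) - 777978 = ((-428 - 6*5*13) - 2568409) - 777978 = ((-428 - 30*13) - 2568409) - 777978 = ((-428 - 390) - 2568409) - 777978 = (-818 - 2568409) - 777978 = -2569227 - 777978 = -3347205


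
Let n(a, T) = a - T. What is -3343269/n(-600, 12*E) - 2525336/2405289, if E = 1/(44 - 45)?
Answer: 2680014417391/471436644 ≈ 5684.8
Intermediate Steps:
E = -1 (E = 1/(-1) = -1)
-3343269/n(-600, 12*E) - 2525336/2405289 = -3343269/(-600 - 12*(-1)) - 2525336/2405289 = -3343269/(-600 - 1*(-12)) - 2525336*1/2405289 = -3343269/(-600 + 12) - 2525336/2405289 = -3343269/(-588) - 2525336/2405289 = -3343269*(-1/588) - 2525336/2405289 = 1114423/196 - 2525336/2405289 = 2680014417391/471436644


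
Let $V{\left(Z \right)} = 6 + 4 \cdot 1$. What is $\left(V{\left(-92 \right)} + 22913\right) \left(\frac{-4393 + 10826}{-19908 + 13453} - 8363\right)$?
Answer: $- \frac{1237603554954}{6455} \approx -1.9173 \cdot 10^{8}$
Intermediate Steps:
$V{\left(Z \right)} = 10$ ($V{\left(Z \right)} = 6 + 4 = 10$)
$\left(V{\left(-92 \right)} + 22913\right) \left(\frac{-4393 + 10826}{-19908 + 13453} - 8363\right) = \left(10 + 22913\right) \left(\frac{-4393 + 10826}{-19908 + 13453} - 8363\right) = 22923 \left(\frac{6433}{-6455} - 8363\right) = 22923 \left(6433 \left(- \frac{1}{6455}\right) - 8363\right) = 22923 \left(- \frac{6433}{6455} - 8363\right) = 22923 \left(- \frac{53989598}{6455}\right) = - \frac{1237603554954}{6455}$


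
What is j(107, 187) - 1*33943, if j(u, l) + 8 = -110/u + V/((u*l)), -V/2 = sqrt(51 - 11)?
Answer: -3632867/107 - 4*sqrt(10)/20009 ≈ -33952.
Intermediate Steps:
V = -4*sqrt(10) (V = -2*sqrt(51 - 11) = -4*sqrt(10) ≈ -12.649)
j(u, l) = -8 - 110/u - 4*sqrt(10)/(l*u) (j(u, l) = -8 + (-110/u + (-4*sqrt(10))/((u*l))) = -8 + (-110/u + (-4*sqrt(10))/((l*u))) = -8 + (-110/u + (-4*sqrt(10))*(1/(l*u))) = -8 + (-110/u - 4*sqrt(10)/(l*u)) = -8 - 110/u - 4*sqrt(10)/(l*u))
j(107, 187) - 1*33943 = (-8 - 110/107 - 4*sqrt(10)/(187*107)) - 1*33943 = (-8 - 110*1/107 - 4*sqrt(10)*1/187*1/107) - 33943 = (-8 - 110/107 - 4*sqrt(10)/20009) - 33943 = (-966/107 - 4*sqrt(10)/20009) - 33943 = -3632867/107 - 4*sqrt(10)/20009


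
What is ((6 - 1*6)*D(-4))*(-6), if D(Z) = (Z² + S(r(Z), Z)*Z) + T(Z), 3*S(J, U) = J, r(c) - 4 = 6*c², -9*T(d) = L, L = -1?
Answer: 0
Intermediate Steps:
T(d) = ⅑ (T(d) = -⅑*(-1) = ⅑)
r(c) = 4 + 6*c²
S(J, U) = J/3
D(Z) = ⅑ + Z² + Z*(4/3 + 2*Z²) (D(Z) = (Z² + ((4 + 6*Z²)/3)*Z) + ⅑ = (Z² + (4/3 + 2*Z²)*Z) + ⅑ = (Z² + Z*(4/3 + 2*Z²)) + ⅑ = ⅑ + Z² + Z*(4/3 + 2*Z²))
((6 - 1*6)*D(-4))*(-6) = ((6 - 1*6)*(⅑ + (-4)² + 2*(-4)³ + (4/3)*(-4)))*(-6) = ((6 - 6)*(⅑ + 16 + 2*(-64) - 16/3))*(-6) = (0*(⅑ + 16 - 128 - 16/3))*(-6) = (0*(-1055/9))*(-6) = 0*(-6) = 0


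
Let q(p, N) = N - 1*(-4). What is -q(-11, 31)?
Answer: -35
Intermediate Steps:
q(p, N) = 4 + N (q(p, N) = N + 4 = 4 + N)
-q(-11, 31) = -(4 + 31) = -1*35 = -35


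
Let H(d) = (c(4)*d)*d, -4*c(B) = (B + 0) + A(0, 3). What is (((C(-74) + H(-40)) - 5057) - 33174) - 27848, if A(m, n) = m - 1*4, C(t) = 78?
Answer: -66001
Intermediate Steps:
A(m, n) = -4 + m (A(m, n) = m - 4 = -4 + m)
c(B) = 1 - B/4 (c(B) = -((B + 0) + (-4 + 0))/4 = -(B - 4)/4 = -(-4 + B)/4 = 1 - B/4)
H(d) = 0 (H(d) = ((1 - 1/4*4)*d)*d = ((1 - 1)*d)*d = (0*d)*d = 0*d = 0)
(((C(-74) + H(-40)) - 5057) - 33174) - 27848 = (((78 + 0) - 5057) - 33174) - 27848 = ((78 - 5057) - 33174) - 27848 = (-4979 - 33174) - 27848 = -38153 - 27848 = -66001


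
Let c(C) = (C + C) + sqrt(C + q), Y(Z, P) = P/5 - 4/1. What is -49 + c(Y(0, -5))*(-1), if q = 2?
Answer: -39 - I*sqrt(3) ≈ -39.0 - 1.732*I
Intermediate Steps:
Y(Z, P) = -4 + P/5 (Y(Z, P) = P*(1/5) - 4*1 = P/5 - 4 = -4 + P/5)
c(C) = sqrt(2 + C) + 2*C (c(C) = (C + C) + sqrt(C + 2) = 2*C + sqrt(2 + C) = sqrt(2 + C) + 2*C)
-49 + c(Y(0, -5))*(-1) = -49 + (sqrt(2 + (-4 + (1/5)*(-5))) + 2*(-4 + (1/5)*(-5)))*(-1) = -49 + (sqrt(2 + (-4 - 1)) + 2*(-4 - 1))*(-1) = -49 + (sqrt(2 - 5) + 2*(-5))*(-1) = -49 + (sqrt(-3) - 10)*(-1) = -49 + (I*sqrt(3) - 10)*(-1) = -49 + (-10 + I*sqrt(3))*(-1) = -49 + (10 - I*sqrt(3)) = -39 - I*sqrt(3)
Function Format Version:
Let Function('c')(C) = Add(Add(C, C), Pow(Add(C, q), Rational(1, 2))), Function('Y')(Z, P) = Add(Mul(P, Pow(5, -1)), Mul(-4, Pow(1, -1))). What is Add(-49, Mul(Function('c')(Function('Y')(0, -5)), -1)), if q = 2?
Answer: Add(-39, Mul(-1, I, Pow(3, Rational(1, 2)))) ≈ Add(-39.000, Mul(-1.7320, I))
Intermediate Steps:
Function('Y')(Z, P) = Add(-4, Mul(Rational(1, 5), P)) (Function('Y')(Z, P) = Add(Mul(P, Rational(1, 5)), Mul(-4, 1)) = Add(Mul(Rational(1, 5), P), -4) = Add(-4, Mul(Rational(1, 5), P)))
Function('c')(C) = Add(Pow(Add(2, C), Rational(1, 2)), Mul(2, C)) (Function('c')(C) = Add(Add(C, C), Pow(Add(C, 2), Rational(1, 2))) = Add(Mul(2, C), Pow(Add(2, C), Rational(1, 2))) = Add(Pow(Add(2, C), Rational(1, 2)), Mul(2, C)))
Add(-49, Mul(Function('c')(Function('Y')(0, -5)), -1)) = Add(-49, Mul(Add(Pow(Add(2, Add(-4, Mul(Rational(1, 5), -5))), Rational(1, 2)), Mul(2, Add(-4, Mul(Rational(1, 5), -5)))), -1)) = Add(-49, Mul(Add(Pow(Add(2, Add(-4, -1)), Rational(1, 2)), Mul(2, Add(-4, -1))), -1)) = Add(-49, Mul(Add(Pow(Add(2, -5), Rational(1, 2)), Mul(2, -5)), -1)) = Add(-49, Mul(Add(Pow(-3, Rational(1, 2)), -10), -1)) = Add(-49, Mul(Add(Mul(I, Pow(3, Rational(1, 2))), -10), -1)) = Add(-49, Mul(Add(-10, Mul(I, Pow(3, Rational(1, 2)))), -1)) = Add(-49, Add(10, Mul(-1, I, Pow(3, Rational(1, 2))))) = Add(-39, Mul(-1, I, Pow(3, Rational(1, 2))))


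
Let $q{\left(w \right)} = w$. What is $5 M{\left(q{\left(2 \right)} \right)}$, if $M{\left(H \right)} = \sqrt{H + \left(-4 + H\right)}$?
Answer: $0$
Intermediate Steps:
$M{\left(H \right)} = \sqrt{-4 + 2 H}$
$5 M{\left(q{\left(2 \right)} \right)} = 5 \sqrt{-4 + 2 \cdot 2} = 5 \sqrt{-4 + 4} = 5 \sqrt{0} = 5 \cdot 0 = 0$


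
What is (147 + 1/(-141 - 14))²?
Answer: 519110656/24025 ≈ 21607.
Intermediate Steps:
(147 + 1/(-141 - 14))² = (147 + 1/(-155))² = (147 - 1/155)² = (22784/155)² = 519110656/24025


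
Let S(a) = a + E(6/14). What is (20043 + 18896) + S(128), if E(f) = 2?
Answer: 39069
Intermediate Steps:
S(a) = 2 + a (S(a) = a + 2 = 2 + a)
(20043 + 18896) + S(128) = (20043 + 18896) + (2 + 128) = 38939 + 130 = 39069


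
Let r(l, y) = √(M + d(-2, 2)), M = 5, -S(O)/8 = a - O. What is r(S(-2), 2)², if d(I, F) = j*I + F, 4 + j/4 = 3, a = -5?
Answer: 15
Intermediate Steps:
j = -4 (j = -16 + 4*3 = -16 + 12 = -4)
S(O) = 40 + 8*O (S(O) = -8*(-5 - O) = 40 + 8*O)
d(I, F) = F - 4*I (d(I, F) = -4*I + F = F - 4*I)
r(l, y) = √15 (r(l, y) = √(5 + (2 - 4*(-2))) = √(5 + (2 + 8)) = √(5 + 10) = √15)
r(S(-2), 2)² = (√15)² = 15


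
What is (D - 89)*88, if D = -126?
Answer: -18920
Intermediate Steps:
(D - 89)*88 = (-126 - 89)*88 = -215*88 = -18920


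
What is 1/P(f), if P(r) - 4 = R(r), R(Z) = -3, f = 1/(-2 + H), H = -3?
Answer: 1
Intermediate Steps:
f = -⅕ (f = 1/(-2 - 3) = 1/(-5) = -⅕ ≈ -0.20000)
P(r) = 1 (P(r) = 4 - 3 = 1)
1/P(f) = 1/1 = 1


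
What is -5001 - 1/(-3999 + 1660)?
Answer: -11697338/2339 ≈ -5001.0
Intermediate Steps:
-5001 - 1/(-3999 + 1660) = -5001 - 1/(-2339) = -5001 - 1*(-1/2339) = -5001 + 1/2339 = -11697338/2339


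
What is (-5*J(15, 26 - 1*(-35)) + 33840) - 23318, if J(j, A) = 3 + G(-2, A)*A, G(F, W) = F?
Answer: 11117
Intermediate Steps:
J(j, A) = 3 - 2*A
(-5*J(15, 26 - 1*(-35)) + 33840) - 23318 = (-5*(3 - 2*(26 - 1*(-35))) + 33840) - 23318 = (-5*(3 - 2*(26 + 35)) + 33840) - 23318 = (-5*(3 - 2*61) + 33840) - 23318 = (-5*(3 - 122) + 33840) - 23318 = (-5*(-119) + 33840) - 23318 = (595 + 33840) - 23318 = 34435 - 23318 = 11117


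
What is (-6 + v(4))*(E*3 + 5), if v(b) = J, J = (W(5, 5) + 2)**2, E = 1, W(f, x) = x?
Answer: 344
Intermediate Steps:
J = 49 (J = (5 + 2)**2 = 7**2 = 49)
v(b) = 49
(-6 + v(4))*(E*3 + 5) = (-6 + 49)*(1*3 + 5) = 43*(3 + 5) = 43*8 = 344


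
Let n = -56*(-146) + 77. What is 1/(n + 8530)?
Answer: 1/16783 ≈ 5.9584e-5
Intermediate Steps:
n = 8253 (n = 8176 + 77 = 8253)
1/(n + 8530) = 1/(8253 + 8530) = 1/16783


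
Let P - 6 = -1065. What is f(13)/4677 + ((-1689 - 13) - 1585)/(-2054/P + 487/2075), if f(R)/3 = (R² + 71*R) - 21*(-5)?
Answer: -11254838178774/7448563697 ≈ -1511.0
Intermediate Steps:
P = -1059 (P = 6 - 1065 = -1059)
f(R) = 315 + 3*R² + 213*R (f(R) = 3*((R² + 71*R) - 21*(-5)) = 3*((R² + 71*R) + 105) = 3*(105 + R² + 71*R) = 315 + 3*R² + 213*R)
f(13)/4677 + ((-1689 - 13) - 1585)/(-2054/P + 487/2075) = (315 + 3*13² + 213*13)/4677 + ((-1689 - 13) - 1585)/(-2054/(-1059) + 487/2075) = (315 + 3*169 + 2769)*(1/4677) + (-1702 - 1585)/(-2054*(-1/1059) + 487*(1/2075)) = (315 + 507 + 2769)*(1/4677) - 3287/(2054/1059 + 487/2075) = 3591*(1/4677) - 3287/4777783/2197425 = 1197/1559 - 3287*2197425/4777783 = 1197/1559 - 7222935975/4777783 = -11254838178774/7448563697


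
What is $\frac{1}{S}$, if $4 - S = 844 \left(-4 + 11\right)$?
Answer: $- \frac{1}{5904} \approx -0.00016938$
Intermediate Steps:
$S = -5904$ ($S = 4 - 844 \left(-4 + 11\right) = 4 - 844 \cdot 7 = 4 - 5908 = -5904$)
$\frac{1}{S} = \frac{1}{-5904} = - \frac{1}{5904}$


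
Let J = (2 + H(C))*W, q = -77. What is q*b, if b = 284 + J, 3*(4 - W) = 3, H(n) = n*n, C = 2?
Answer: -23254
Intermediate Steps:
H(n) = n²
W = 3 (W = 4 - ⅓*3 = 4 - 1 = 3)
J = 18 (J = (2 + 2²)*3 = (2 + 4)*3 = 6*3 = 18)
b = 302 (b = 284 + 18 = 302)
q*b = -77*302 = -23254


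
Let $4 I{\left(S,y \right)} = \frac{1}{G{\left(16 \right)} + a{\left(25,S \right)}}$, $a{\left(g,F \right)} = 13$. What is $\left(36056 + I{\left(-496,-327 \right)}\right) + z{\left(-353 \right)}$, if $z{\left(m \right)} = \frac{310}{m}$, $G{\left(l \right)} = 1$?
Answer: $\frac{712738001}{19768} \approx 36055.0$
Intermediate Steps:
$I{\left(S,y \right)} = \frac{1}{56}$ ($I{\left(S,y \right)} = \frac{1}{4 \left(1 + 13\right)} = \frac{1}{4 \cdot 14} = \frac{1}{4} \cdot \frac{1}{14} = \frac{1}{56}$)
$\left(36056 + I{\left(-496,-327 \right)}\right) + z{\left(-353 \right)} = \left(36056 + \frac{1}{56}\right) + \frac{310}{-353} = \frac{2019137}{56} + 310 \left(- \frac{1}{353}\right) = \frac{2019137}{56} - \frac{310}{353} = \frac{712738001}{19768}$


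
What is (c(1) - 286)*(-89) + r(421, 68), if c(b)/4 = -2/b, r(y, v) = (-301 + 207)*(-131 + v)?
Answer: 32088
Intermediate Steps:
r(y, v) = 12314 - 94*v (r(y, v) = -94*(-131 + v) = 12314 - 94*v)
c(b) = -8/b (c(b) = 4*(-2/b) = -8/b)
(c(1) - 286)*(-89) + r(421, 68) = (-8/1 - 286)*(-89) + (12314 - 94*68) = (-8*1 - 286)*(-89) + (12314 - 6392) = (-8 - 286)*(-89) + 5922 = -294*(-89) + 5922 = 26166 + 5922 = 32088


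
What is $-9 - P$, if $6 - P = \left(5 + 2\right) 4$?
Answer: $13$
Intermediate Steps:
$P = -22$ ($P = 6 - \left(5 + 2\right) 4 = 6 - 7 \cdot 4 = 6 - 28 = -22$)
$-9 - P = -9 - -22 = -9 + 22 = 13$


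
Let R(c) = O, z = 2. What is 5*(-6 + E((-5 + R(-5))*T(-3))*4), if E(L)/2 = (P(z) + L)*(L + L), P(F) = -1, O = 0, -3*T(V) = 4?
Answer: 26930/9 ≈ 2992.2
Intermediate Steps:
T(V) = -4/3 (T(V) = -1/3*4 = -4/3)
R(c) = 0
E(L) = 4*L*(-1 + L) (E(L) = 2*((-1 + L)*(L + L)) = 2*((-1 + L)*(2*L)) = 2*(2*L*(-1 + L)) = 4*L*(-1 + L))
5*(-6 + E((-5 + R(-5))*T(-3))*4) = 5*(-6 + (4*((-5 + 0)*(-4/3))*(-1 + (-5 + 0)*(-4/3)))*4) = 5*(-6 + (4*(-5*(-4/3))*(-1 - 5*(-4/3)))*4) = 5*(-6 + (4*(20/3)*(-1 + 20/3))*4) = 5*(-6 + (4*(20/3)*(17/3))*4) = 5*(-6 + (1360/9)*4) = 5*(-6 + 5440/9) = 5*(5386/9) = 26930/9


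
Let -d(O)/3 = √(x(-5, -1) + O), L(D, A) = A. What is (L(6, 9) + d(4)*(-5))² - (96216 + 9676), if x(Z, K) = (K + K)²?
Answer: -104011 + 540*√2 ≈ -1.0325e+5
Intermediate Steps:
x(Z, K) = 4*K² (x(Z, K) = (2*K)² = 4*K²)
d(O) = -3*√(4 + O) (d(O) = -3*√(4*(-1)² + O) = -3*√(4*1 + O) = -3*√(4 + O))
(L(6, 9) + d(4)*(-5))² - (96216 + 9676) = (9 - 3*√(4 + 4)*(-5))² - (96216 + 9676) = (9 - 6*√2*(-5))² - 1*105892 = (9 - 6*√2*(-5))² - 105892 = (9 + 30*√2)² - 105892 = -105892 + (9 + 30*√2)²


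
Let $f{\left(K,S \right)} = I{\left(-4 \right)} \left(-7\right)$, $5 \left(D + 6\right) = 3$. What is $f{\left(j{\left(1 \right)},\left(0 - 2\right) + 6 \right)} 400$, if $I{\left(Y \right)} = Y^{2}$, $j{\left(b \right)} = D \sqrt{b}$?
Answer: $-44800$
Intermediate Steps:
$D = - \frac{27}{5}$ ($D = -6 + \frac{1}{5} \cdot 3 = -6 + \frac{3}{5} = - \frac{27}{5} \approx -5.4$)
$j{\left(b \right)} = - \frac{27 \sqrt{b}}{5}$
$f{\left(K,S \right)} = -112$ ($f{\left(K,S \right)} = \left(-4\right)^{2} \left(-7\right) = 16 \left(-7\right) = -112$)
$f{\left(j{\left(1 \right)},\left(0 - 2\right) + 6 \right)} 400 = \left(-112\right) 400 = -44800$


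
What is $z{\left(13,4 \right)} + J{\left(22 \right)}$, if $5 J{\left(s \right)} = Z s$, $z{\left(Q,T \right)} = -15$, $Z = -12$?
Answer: $- \frac{339}{5} \approx -67.8$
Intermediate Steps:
$J{\left(s \right)} = - \frac{12 s}{5}$ ($J{\left(s \right)} = \frac{\left(-12\right) s}{5} = - \frac{12 s}{5}$)
$z{\left(13,4 \right)} + J{\left(22 \right)} = -15 - \frac{264}{5} = - \frac{339}{5}$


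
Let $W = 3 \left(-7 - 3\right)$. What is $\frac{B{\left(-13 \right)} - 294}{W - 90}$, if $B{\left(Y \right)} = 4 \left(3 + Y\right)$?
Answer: $\frac{167}{60} \approx 2.7833$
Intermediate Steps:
$B{\left(Y \right)} = 12 + 4 Y$
$W = -30$ ($W = 3 \left(-10\right) = -30$)
$\frac{B{\left(-13 \right)} - 294}{W - 90} = \frac{\left(12 + 4 \left(-13\right)\right) - 294}{-30 - 90} = \frac{\left(12 - 52\right) - 294}{-120} = \left(-40 - 294\right) \left(- \frac{1}{120}\right) = \left(-334\right) \left(- \frac{1}{120}\right) = \frac{167}{60}$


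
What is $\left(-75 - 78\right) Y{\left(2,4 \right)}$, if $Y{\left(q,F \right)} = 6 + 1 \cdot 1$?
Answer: $-1071$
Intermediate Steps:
$Y{\left(q,F \right)} = 7$ ($Y{\left(q,F \right)} = 6 + 1 = 7$)
$\left(-75 - 78\right) Y{\left(2,4 \right)} = \left(-75 - 78\right) 7 = \left(-153\right) 7 = -1071$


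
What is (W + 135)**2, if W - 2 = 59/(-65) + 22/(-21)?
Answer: 33979760896/1863225 ≈ 18237.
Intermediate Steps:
W = 61/1365 (W = 2 + (59/(-65) + 22/(-21)) = 2 + (59*(-1/65) + 22*(-1/21)) = 2 + (-59/65 - 22/21) = 2 - 2669/1365 = 61/1365 ≈ 0.044689)
(W + 135)**2 = (61/1365 + 135)**2 = (184336/1365)**2 = 33979760896/1863225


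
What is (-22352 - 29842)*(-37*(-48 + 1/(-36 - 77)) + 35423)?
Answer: -219398731656/113 ≈ -1.9416e+9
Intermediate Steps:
(-22352 - 29842)*(-37*(-48 + 1/(-36 - 77)) + 35423) = -52194*(-37*(-48 + 1/(-113)) + 35423) = -52194*(-37*(-48 - 1/113) + 35423) = -52194*(-37*(-5425/113) + 35423) = -52194*(200725/113 + 35423) = -52194*4203524/113 = -219398731656/113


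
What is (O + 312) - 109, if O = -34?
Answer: 169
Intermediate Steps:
(O + 312) - 109 = (-34 + 312) - 109 = 278 - 109 = 169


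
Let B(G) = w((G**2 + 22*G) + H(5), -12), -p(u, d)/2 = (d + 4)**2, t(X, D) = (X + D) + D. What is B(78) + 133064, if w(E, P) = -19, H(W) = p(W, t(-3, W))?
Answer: 133045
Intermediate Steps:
t(X, D) = X + 2*D (t(X, D) = (D + X) + D = X + 2*D)
p(u, d) = -2*(4 + d)**2 (p(u, d) = -2*(d + 4)**2 = -2*(4 + d)**2)
H(W) = -2*(1 + 2*W)**2 (H(W) = -2*(4 + (-3 + 2*W))**2 = -2*(1 + 2*W)**2)
B(G) = -19
B(78) + 133064 = -19 + 133064 = 133045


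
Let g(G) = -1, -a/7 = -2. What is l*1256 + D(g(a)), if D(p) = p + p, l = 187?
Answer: 234870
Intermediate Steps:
a = 14 (a = -7*(-2) = 14)
D(p) = 2*p
l*1256 + D(g(a)) = 187*1256 + 2*(-1) = 234872 - 2 = 234870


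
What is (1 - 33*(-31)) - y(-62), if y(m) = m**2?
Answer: -2820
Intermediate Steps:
(1 - 33*(-31)) - y(-62) = (1 - 33*(-31)) - 1*(-62)**2 = (1 + 1023) - 1*3844 = 1024 - 3844 = -2820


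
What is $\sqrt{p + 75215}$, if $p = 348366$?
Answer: $\sqrt{423581} \approx 650.83$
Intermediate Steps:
$\sqrt{p + 75215} = \sqrt{348366 + 75215} = \sqrt{423581}$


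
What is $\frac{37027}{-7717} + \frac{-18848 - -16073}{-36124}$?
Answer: $- \frac{1316148673}{278768908} \approx -4.7213$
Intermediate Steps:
$\frac{37027}{-7717} + \frac{-18848 - -16073}{-36124} = 37027 \left(- \frac{1}{7717}\right) + \left(-18848 + 16073\right) \left(- \frac{1}{36124}\right) = - \frac{37027}{7717} - - \frac{2775}{36124} = - \frac{37027}{7717} + \frac{2775}{36124} = - \frac{1316148673}{278768908}$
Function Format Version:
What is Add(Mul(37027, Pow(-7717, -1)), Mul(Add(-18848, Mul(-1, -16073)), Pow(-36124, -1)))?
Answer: Rational(-1316148673, 278768908) ≈ -4.7213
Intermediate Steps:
Add(Mul(37027, Pow(-7717, -1)), Mul(Add(-18848, Mul(-1, -16073)), Pow(-36124, -1))) = Add(Mul(37027, Rational(-1, 7717)), Mul(Add(-18848, 16073), Rational(-1, 36124))) = Add(Rational(-37027, 7717), Mul(-2775, Rational(-1, 36124))) = Add(Rational(-37027, 7717), Rational(2775, 36124)) = Rational(-1316148673, 278768908)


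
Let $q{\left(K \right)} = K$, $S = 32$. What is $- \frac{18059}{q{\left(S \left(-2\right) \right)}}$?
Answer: $\frac{18059}{64} \approx 282.17$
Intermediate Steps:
$- \frac{18059}{q{\left(S \left(-2\right) \right)}} = - \frac{18059}{32 \left(-2\right)} = - \frac{18059}{-64} = \left(-18059\right) \left(- \frac{1}{64}\right) = \frac{18059}{64}$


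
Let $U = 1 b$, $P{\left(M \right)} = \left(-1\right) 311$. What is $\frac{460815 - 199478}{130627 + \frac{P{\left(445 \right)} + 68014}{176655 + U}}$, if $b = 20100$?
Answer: $\frac{51419361435}{25701583088} \approx 2.0006$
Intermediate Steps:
$P{\left(M \right)} = -311$
$U = 20100$ ($U = 1 \cdot 20100 = 20100$)
$\frac{460815 - 199478}{130627 + \frac{P{\left(445 \right)} + 68014}{176655 + U}} = \frac{460815 - 199478}{130627 + \frac{-311 + 68014}{176655 + 20100}} = \frac{261337}{130627 + \frac{67703}{196755}} = \frac{261337}{\frac{25701583088}{196755}} = 261337 \cdot \frac{196755}{25701583088} = \frac{51419361435}{25701583088}$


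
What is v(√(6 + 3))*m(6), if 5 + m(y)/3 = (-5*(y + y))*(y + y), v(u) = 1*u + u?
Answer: -13050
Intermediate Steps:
v(u) = 2*u (v(u) = u + u = 2*u)
m(y) = -15 - 60*y² (m(y) = -15 + 3*((-5*(y + y))*(y + y)) = -15 + 3*((-10*y)*(2*y)) = -15 + 3*(-20*y²) = -15 - 60*y²)
v(√(6 + 3))*m(6) = (2*√(6 + 3))*(-15 - 60*6²) = (2*√9)*(-15 - 60*36) = (2*3)*(-15 - 2160) = 6*(-2175) = -13050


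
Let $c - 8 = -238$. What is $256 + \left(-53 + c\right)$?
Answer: $-27$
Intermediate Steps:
$c = -230$ ($c = 8 - 238 = -230$)
$256 + \left(-53 + c\right) = 256 - 283 = -27$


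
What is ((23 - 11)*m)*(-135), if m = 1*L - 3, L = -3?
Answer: 9720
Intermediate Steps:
m = -6 (m = 1*(-3) - 3 = -3 - 3 = -6)
((23 - 11)*m)*(-135) = ((23 - 11)*(-6))*(-135) = (12*(-6))*(-135) = -72*(-135) = 9720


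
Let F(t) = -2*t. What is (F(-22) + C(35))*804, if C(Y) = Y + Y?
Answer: 91656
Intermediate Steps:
C(Y) = 2*Y
(F(-22) + C(35))*804 = (-2*(-22) + 2*35)*804 = (44 + 70)*804 = 114*804 = 91656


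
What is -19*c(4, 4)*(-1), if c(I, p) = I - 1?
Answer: 57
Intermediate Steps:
c(I, p) = -1 + I
-19*c(4, 4)*(-1) = -19*(-1 + 4)*(-1) = -19*3*(-1) = -57*(-1) = 57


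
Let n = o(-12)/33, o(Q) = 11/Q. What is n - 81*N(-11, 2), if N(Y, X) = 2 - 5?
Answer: 8747/36 ≈ 242.97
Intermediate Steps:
N(Y, X) = -3
n = -1/36 (n = (11/(-12))/33 = (11*(-1/12))*(1/33) = -11/12*1/33 = -1/36 ≈ -0.027778)
n - 81*N(-11, 2) = -1/36 - 81*(-3) = -1/36 + 243 = 8747/36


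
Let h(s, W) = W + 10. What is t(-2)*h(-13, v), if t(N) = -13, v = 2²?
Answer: -182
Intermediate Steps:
v = 4
h(s, W) = 10 + W
t(-2)*h(-13, v) = -13*(10 + 4) = -13*14 = -182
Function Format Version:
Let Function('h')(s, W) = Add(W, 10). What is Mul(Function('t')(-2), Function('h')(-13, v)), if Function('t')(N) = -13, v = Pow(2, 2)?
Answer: -182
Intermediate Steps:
v = 4
Function('h')(s, W) = Add(10, W)
Mul(Function('t')(-2), Function('h')(-13, v)) = Mul(-13, Add(10, 4)) = Mul(-13, 14) = -182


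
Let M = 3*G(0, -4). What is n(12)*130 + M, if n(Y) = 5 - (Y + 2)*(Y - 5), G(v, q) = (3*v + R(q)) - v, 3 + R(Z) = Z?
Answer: -12111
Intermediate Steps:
R(Z) = -3 + Z
G(v, q) = -3 + q + 2*v (G(v, q) = (3*v + (-3 + q)) - v = (-3 + q + 3*v) - v = -3 + q + 2*v)
M = -21 (M = 3*(-3 - 4 + 2*0) = 3*(-3 - 4 + 0) = 3*(-7) = -21)
n(Y) = 5 - (-5 + Y)*(2 + Y) (n(Y) = 5 - (2 + Y)*(-5 + Y) = 5 - (-5 + Y)*(2 + Y))
n(12)*130 + M = (15 - 1*12² + 3*12)*130 - 21 = (15 - 1*144 + 36)*130 - 21 = (15 - 144 + 36)*130 - 21 = -93*130 - 21 = -12090 - 21 = -12111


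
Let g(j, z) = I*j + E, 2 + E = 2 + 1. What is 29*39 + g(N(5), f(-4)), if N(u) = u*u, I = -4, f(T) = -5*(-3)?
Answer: 1032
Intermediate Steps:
f(T) = 15
E = 1 (E = -2 + (2 + 1) = -2 + 3 = 1)
N(u) = u²
g(j, z) = 1 - 4*j (g(j, z) = -4*j + 1 = 1 - 4*j)
29*39 + g(N(5), f(-4)) = 29*39 + (1 - 4*5²) = 1131 + (1 - 4*25) = 1131 + (1 - 100) = 1131 - 99 = 1032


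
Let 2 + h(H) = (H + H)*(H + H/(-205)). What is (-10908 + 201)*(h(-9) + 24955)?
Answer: -55124057991/205 ≈ -2.6890e+8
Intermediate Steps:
h(H) = -2 + 408*H²/205 (h(H) = -2 + (H + H)*(H + H/(-205)) = -2 + (2*H)*(H + H*(-1/205)) = -2 + (2*H)*(H - H/205) = -2 + (2*H)*(204*H/205) = -2 + 408*H²/205)
(-10908 + 201)*(h(-9) + 24955) = (-10908 + 201)*((-2 + (408/205)*(-9)²) + 24955) = -10707*((-2 + (408/205)*81) + 24955) = -10707*((-2 + 33048/205) + 24955) = -10707*(32638/205 + 24955) = -10707*5148413/205 = -55124057991/205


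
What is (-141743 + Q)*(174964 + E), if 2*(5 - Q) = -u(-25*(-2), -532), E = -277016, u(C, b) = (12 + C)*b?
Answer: 16147687960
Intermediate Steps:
u(C, b) = b*(12 + C)
Q = -16487 (Q = 5 - (-1)*(-532*(12 - 25*(-2)))/2 = 5 - (-1)*(-532*(12 + 50))/2 = 5 - (-1)*(-532*62)/2 = 5 - (-1)*(-32984)/2 = 5 - 1/2*32984 = 5 - 16492 = -16487)
(-141743 + Q)*(174964 + E) = (-141743 - 16487)*(174964 - 277016) = -158230*(-102052) = 16147687960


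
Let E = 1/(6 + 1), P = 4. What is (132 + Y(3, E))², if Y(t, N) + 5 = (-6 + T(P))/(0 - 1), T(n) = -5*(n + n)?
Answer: 29929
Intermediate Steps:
E = ⅐ (E = 1/7 = ⅐ ≈ 0.14286)
T(n) = -10*n
Y(t, N) = 41 (Y(t, N) = -5 + (-6 - 10*4)/(0 - 1) = -5 + (-6 - 40)/(-1) = -5 - 46*(-1) = -5 + 46 = 41)
(132 + Y(3, E))² = (132 + 41)² = 173² = 29929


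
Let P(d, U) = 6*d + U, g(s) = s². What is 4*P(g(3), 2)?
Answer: 224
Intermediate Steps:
P(d, U) = U + 6*d
4*P(g(3), 2) = 4*(2 + 6*3²) = 4*(2 + 6*9) = 4*(2 + 54) = 4*56 = 224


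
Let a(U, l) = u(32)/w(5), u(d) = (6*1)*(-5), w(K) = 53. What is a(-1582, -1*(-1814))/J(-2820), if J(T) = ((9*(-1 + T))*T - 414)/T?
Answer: 4700/210812111 ≈ 2.2295e-5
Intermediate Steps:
u(d) = -30 (u(d) = 6*(-5) = -30)
a(U, l) = -30/53
J(T) = (-414 + T*(-9 + 9*T))/T (J(T) = ((-9 + 9*T)*T - 414)/T = (T*(-9 + 9*T) - 414)/T = (-414 + T*(-9 + 9*T))/T)
a(-1582, -1*(-1814))/J(-2820) = -30/(53*(-9 - 414/(-2820) + 9*(-2820))) = -30/(53*(-9 - 414*(-1/2820) - 25380)) = -30/(53*(-9 + 69/470 - 25380)) = -30/(53*(-11932761/470)) = -30/53*(-470/11932761) = 4700/210812111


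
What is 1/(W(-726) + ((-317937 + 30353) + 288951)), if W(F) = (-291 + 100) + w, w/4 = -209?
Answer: 1/340 ≈ 0.0029412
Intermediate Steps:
w = -836 (w = 4*(-209) = -836)
W(F) = -1027 (W(F) = (-291 + 100) - 836 = -191 - 836 = -1027)
1/(W(-726) + ((-317937 + 30353) + 288951)) = 1/(-1027 + ((-317937 + 30353) + 288951)) = 1/(-1027 + (-287584 + 288951)) = 1/(-1027 + 1367) = 1/340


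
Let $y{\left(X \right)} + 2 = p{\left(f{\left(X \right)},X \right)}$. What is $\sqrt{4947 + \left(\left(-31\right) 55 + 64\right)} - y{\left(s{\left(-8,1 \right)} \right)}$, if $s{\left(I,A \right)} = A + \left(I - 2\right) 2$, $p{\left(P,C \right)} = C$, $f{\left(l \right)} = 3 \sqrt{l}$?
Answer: $21 + \sqrt{3306} \approx 78.498$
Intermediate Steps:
$s{\left(I,A \right)} = -4 + A + 2 I$ ($s{\left(I,A \right)} = A + \left(-2 + I\right) 2 = A + \left(-4 + 2 I\right) = -4 + A + 2 I$)
$y{\left(X \right)} = -2 + X$
$\sqrt{4947 + \left(\left(-31\right) 55 + 64\right)} - y{\left(s{\left(-8,1 \right)} \right)} = \sqrt{4947 + \left(\left(-31\right) 55 + 64\right)} - \left(-2 + \left(-4 + 1 + 2 \left(-8\right)\right)\right) = \sqrt{4947 + \left(-1705 + 64\right)} - \left(-2 - 19\right) = \sqrt{4947 - 1641} - \left(-2 - 19\right) = \sqrt{3306} - -21 = \sqrt{3306} + 21 = 21 + \sqrt{3306}$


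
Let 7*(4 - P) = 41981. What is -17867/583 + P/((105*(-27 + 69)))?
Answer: -576012889/17997210 ≈ -32.006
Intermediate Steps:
P = -41953/7 (P = 4 - 1/7*41981 = 4 - 41981/7 = -41953/7 ≈ -5993.3)
-17867/583 + P/((105*(-27 + 69))) = -17867/583 - 41953*1/(105*(-27 + 69))/7 = -17867*1/583 - 41953/(7*(105*42)) = -17867/583 - 41953/7/4410 = -17867/583 - 41953/7*1/4410 = -17867/583 - 41953/30870 = -576012889/17997210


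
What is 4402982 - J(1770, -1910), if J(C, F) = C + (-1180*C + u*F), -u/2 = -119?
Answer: 6944392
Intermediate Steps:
u = 238 (u = -2*(-119) = 238)
J(C, F) = -1179*C + 238*F (J(C, F) = C + (-1180*C + 238*F) = -1179*C + 238*F)
4402982 - J(1770, -1910) = 4402982 - (-1179*1770 + 238*(-1910)) = 4402982 - (-2086830 - 454580) = 4402982 - 1*(-2541410) = 4402982 + 2541410 = 6944392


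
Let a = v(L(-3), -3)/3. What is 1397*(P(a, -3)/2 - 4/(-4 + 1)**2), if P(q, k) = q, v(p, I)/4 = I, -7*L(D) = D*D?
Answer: -30734/9 ≈ -3414.9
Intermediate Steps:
L(D) = -D**2/7 (L(D) = -D*D/7 = -D**2/7)
v(p, I) = 4*I
a = -4 (a = (4*(-3))/3 = -12*1/3 = -4)
1397*(P(a, -3)/2 - 4/(-4 + 1)**2) = 1397*(-4/2 - 4/(-4 + 1)**2) = 1397*(-4*1/2 - 4/((-3)**2)) = 1397*(-2 - 4/9) = 1397*(-22/9) = -30734/9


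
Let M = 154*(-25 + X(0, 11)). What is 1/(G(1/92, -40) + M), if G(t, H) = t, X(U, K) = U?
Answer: -92/354199 ≈ -0.00025974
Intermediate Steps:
M = -3850 (M = 154*(-25 + 0) = 154*(-25) = -3850)
1/(G(1/92, -40) + M) = 1/(1/92 - 3850) = 1/(-354199/92) = -92/354199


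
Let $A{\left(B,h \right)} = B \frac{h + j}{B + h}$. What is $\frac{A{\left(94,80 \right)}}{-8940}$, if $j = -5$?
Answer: $- \frac{235}{51852} \approx -0.0045321$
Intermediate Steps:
$A{\left(B,h \right)} = \frac{B \left(-5 + h\right)}{B + h}$ ($A{\left(B,h \right)} = B \frac{h - 5}{B + h} = B \frac{-5 + h}{B + h} = \frac{B \left(-5 + h\right)}{B + h}$)
$\frac{A{\left(94,80 \right)}}{-8940} = \frac{94 \frac{1}{94 + 80} \left(-5 + 80\right)}{-8940} = 94 \cdot \frac{1}{174} \cdot 75 \left(- \frac{1}{8940}\right) = \frac{1175}{29} \left(- \frac{1}{8940}\right) = - \frac{235}{51852}$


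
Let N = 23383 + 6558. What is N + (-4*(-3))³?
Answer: 31669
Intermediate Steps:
N = 29941
N + (-4*(-3))³ = 29941 + (-4*(-3))³ = 29941 + 12³ = 29941 + 1728 = 31669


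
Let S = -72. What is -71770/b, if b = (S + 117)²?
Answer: -14354/405 ≈ -35.442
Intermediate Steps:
b = 2025 (b = (-72 + 117)² = 45² = 2025)
-71770/b = -71770/2025 = -71770*1/2025 = -14354/405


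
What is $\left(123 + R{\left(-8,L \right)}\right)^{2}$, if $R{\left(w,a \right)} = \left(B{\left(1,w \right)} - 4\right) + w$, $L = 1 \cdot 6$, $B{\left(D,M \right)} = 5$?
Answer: $13456$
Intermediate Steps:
$L = 6$
$R{\left(w,a \right)} = 1 + w$ ($R{\left(w,a \right)} = \left(5 - 4\right) + w = 1 + w$)
$\left(123 + R{\left(-8,L \right)}\right)^{2} = \left(123 + \left(1 - 8\right)\right)^{2} = \left(123 - 7\right)^{2} = 116^{2} = 13456$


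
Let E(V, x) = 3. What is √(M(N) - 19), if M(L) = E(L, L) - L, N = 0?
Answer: 4*I ≈ 4.0*I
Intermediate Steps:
M(L) = 3 - L
√(M(N) - 19) = √((3 - 1*0) - 19) = √((3 + 0) - 19) = √(3 - 19) = √(-16) = 4*I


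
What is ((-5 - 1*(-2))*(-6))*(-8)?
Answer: -144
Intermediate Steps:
((-5 - 1*(-2))*(-6))*(-8) = ((-5 + 2)*(-6))*(-8) = -3*(-6)*(-8) = 18*(-8) = -144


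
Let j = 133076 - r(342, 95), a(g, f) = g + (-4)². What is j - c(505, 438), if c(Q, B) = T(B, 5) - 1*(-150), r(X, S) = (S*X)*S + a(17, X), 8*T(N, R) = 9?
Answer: -23629265/8 ≈ -2.9537e+6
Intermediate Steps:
T(N, R) = 9/8 (T(N, R) = (⅛)*9 = 9/8)
a(g, f) = 16 + g (a(g, f) = g + 16 = 16 + g)
r(X, S) = 33 + X*S² (r(X, S) = (S*X)*S + (16 + 17) = X*S² + 33 = 33 + X*S²)
c(Q, B) = 1209/8 (c(Q, B) = 9/8 - 1*(-150) = 9/8 + 150 = 1209/8)
j = -2953507 (j = 133076 - (33 + 342*95²) = 133076 - (33 + 342*9025) = 133076 - (33 + 3086550) = 133076 - 1*3086583 = 133076 - 3086583 = -2953507)
j - c(505, 438) = -2953507 - 1*1209/8 = -2953507 - 1209/8 = -23629265/8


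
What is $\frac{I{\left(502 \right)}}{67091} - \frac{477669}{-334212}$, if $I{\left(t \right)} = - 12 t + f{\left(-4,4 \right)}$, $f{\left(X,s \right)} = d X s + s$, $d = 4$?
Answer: $\frac{10004648357}{7474205764} \approx 1.3386$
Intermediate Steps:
$f{\left(X,s \right)} = s + 4 X s$ ($f{\left(X,s \right)} = 4 X s + s = s + 4 X s$)
$I{\left(t \right)} = -60 - 12 t$ ($I{\left(t \right)} = - 12 t + 4 \left(1 + 4 \left(-4\right)\right) = - 12 t + 4 \left(1 - 16\right) = - 12 t + 4 \left(-15\right) = - 12 t - 60 = -60 - 12 t$)
$\frac{I{\left(502 \right)}}{67091} - \frac{477669}{-334212} = \frac{-60 - 6024}{67091} - \frac{477669}{-334212} = \left(-60 - 6024\right) \frac{1}{67091} - - \frac{159223}{111404} = \left(-6084\right) \frac{1}{67091} + \frac{159223}{111404} = - \frac{6084}{67091} + \frac{159223}{111404} = \frac{10004648357}{7474205764}$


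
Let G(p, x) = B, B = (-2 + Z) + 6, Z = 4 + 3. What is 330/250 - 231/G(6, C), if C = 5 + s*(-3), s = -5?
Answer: -492/25 ≈ -19.680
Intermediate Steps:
Z = 7
C = 20 (C = 5 - 5*(-3) = 5 + 15 = 20)
B = 11 (B = (-2 + 7) + 6 = 5 + 6 = 11)
G(p, x) = 11
330/250 - 231/G(6, C) = 330/250 - 231/11 = 330*(1/250) - 231*1/11 = 33/25 - 21 = -492/25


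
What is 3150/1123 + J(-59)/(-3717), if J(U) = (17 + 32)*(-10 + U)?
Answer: 738353/198771 ≈ 3.7146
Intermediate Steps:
J(U) = -490 + 49*U (J(U) = 49*(-10 + U) = -490 + 49*U)
3150/1123 + J(-59)/(-3717) = 3150/1123 + (-490 + 49*(-59))/(-3717) = 3150*(1/1123) + (-490 - 2891)*(-1/3717) = 3150/1123 - 3381*(-1/3717) = 3150/1123 + 161/177 = 738353/198771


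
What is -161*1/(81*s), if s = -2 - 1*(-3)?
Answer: -161/81 ≈ -1.9877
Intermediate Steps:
s = 1 (s = -2 + 3 = 1)
-161*1/(81*s) = -161/(-9*1*(-9)) = -161/((-9*(-9))) = -161/81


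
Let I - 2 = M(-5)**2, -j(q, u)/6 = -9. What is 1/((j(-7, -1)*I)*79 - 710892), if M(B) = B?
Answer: -1/595710 ≈ -1.6787e-6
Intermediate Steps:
j(q, u) = 54 (j(q, u) = -6*(-9) = 54)
I = 27 (I = 2 + (-5)**2 = 2 + 25 = 27)
1/((j(-7, -1)*I)*79 - 710892) = 1/((54*27)*79 - 710892) = 1/(1458*79 - 710892) = 1/(115182 - 710892) = 1/(-595710) = -1/595710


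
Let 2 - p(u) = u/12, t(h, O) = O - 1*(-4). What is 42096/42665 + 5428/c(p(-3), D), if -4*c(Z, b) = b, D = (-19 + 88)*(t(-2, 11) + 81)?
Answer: -1759507/767970 ≈ -2.2911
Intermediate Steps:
t(h, O) = 4 + O (t(h, O) = O + 4 = 4 + O)
p(u) = 2 - u/12
D = 6624 (D = (-19 + 88)*((4 + 11) + 81) = 69*(15 + 81) = 69*96 = 6624)
c(Z, b) = -b/4
42096/42665 + 5428/c(p(-3), D) = 42096/42665 + 5428/((-¼*6624)) = 42096*(1/42665) + 5428/(-1656) = 42096/42665 + 5428*(-1/1656) = 42096/42665 - 59/18 = -1759507/767970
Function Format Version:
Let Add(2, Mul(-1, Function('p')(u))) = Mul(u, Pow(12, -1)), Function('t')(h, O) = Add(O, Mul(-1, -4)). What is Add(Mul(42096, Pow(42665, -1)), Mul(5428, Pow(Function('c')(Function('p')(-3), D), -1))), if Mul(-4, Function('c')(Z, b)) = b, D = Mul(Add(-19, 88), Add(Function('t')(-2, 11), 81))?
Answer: Rational(-1759507, 767970) ≈ -2.2911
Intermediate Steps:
Function('t')(h, O) = Add(4, O) (Function('t')(h, O) = Add(O, 4) = Add(4, O))
Function('p')(u) = Add(2, Mul(Rational(-1, 12), u)) (Function('p')(u) = Add(2, Mul(-1, Mul(u, Pow(12, -1)))) = Add(2, Mul(-1, Mul(u, Rational(1, 12)))) = Add(2, Mul(-1, Mul(Rational(1, 12), u))) = Add(2, Mul(Rational(-1, 12), u)))
D = 6624 (D = Mul(Add(-19, 88), Add(Add(4, 11), 81)) = Mul(69, Add(15, 81)) = Mul(69, 96) = 6624)
Function('c')(Z, b) = Mul(Rational(-1, 4), b)
Add(Mul(42096, Pow(42665, -1)), Mul(5428, Pow(Function('c')(Function('p')(-3), D), -1))) = Add(Mul(42096, Pow(42665, -1)), Mul(5428, Pow(Mul(Rational(-1, 4), 6624), -1))) = Add(Mul(42096, Rational(1, 42665)), Mul(5428, Pow(-1656, -1))) = Add(Rational(42096, 42665), Mul(5428, Rational(-1, 1656))) = Add(Rational(42096, 42665), Rational(-59, 18)) = Rational(-1759507, 767970)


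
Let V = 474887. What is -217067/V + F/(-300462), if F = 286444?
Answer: -100624458391/71342748897 ≈ -1.4104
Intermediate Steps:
-217067/V + F/(-300462) = -217067/474887 + 286444/(-300462) = -217067*1/474887 + 286444*(-1/300462) = -217067/474887 - 143222/150231 = -100624458391/71342748897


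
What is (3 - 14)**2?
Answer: 121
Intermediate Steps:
(3 - 14)**2 = (-11)**2 = 121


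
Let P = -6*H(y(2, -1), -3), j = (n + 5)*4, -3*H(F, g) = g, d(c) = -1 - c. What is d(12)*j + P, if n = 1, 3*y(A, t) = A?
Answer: -318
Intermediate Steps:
y(A, t) = A/3
H(F, g) = -g/3
j = 24 (j = (1 + 5)*4 = 6*4 = 24)
P = -6 (P = -(-2)*(-3) = -6*1 = -6)
d(12)*j + P = (-1 - 1*12)*24 - 6 = (-1 - 12)*24 - 6 = -13*24 - 6 = -312 - 6 = -318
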